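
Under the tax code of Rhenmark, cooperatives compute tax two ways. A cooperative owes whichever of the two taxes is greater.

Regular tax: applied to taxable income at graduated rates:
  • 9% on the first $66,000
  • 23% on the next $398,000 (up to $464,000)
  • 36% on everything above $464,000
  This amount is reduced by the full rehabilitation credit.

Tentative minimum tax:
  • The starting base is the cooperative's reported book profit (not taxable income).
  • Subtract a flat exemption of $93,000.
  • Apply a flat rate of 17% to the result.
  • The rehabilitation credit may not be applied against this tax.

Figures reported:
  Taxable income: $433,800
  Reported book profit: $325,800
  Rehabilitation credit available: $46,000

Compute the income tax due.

$44,534

Regular tax:
  $66,000 × 9% = $5,940
  $367,800 × 23% = $84,594
  → $90,534
  Less rehabilitation credit $46,000 → $44,534

Tentative minimum tax:
  Base (reported book profit): $325,800
  Less exemption $93,000 → base $232,800
  $232,800 × 17% = $39,576

$44,534 > $39,576, so the regular tax governs.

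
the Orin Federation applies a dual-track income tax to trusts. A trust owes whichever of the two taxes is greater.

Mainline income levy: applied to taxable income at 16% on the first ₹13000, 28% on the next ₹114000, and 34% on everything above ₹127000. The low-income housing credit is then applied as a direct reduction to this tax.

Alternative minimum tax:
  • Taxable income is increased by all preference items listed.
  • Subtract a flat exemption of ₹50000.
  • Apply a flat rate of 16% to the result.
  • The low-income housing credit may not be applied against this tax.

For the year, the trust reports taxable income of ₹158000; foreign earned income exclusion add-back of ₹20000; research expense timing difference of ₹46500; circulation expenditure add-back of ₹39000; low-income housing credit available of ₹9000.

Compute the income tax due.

₹35540

Alternative minimum tax:
  Adjusted income: ₹158000 + ₹20000 + ₹46500 + ₹39000 = ₹263500
  Less exemption ₹50000 → base ₹213500
  ₹213500 × 16% = ₹34160

Mainline income levy:
  ₹13000 × 16% = ₹2080
  ₹114000 × 28% = ₹31920
  ₹31000 × 34% = ₹10540
  → ₹44540
  Less low-income housing credit ₹9000 → ₹35540

₹35540 > ₹34160, so the mainline income levy governs.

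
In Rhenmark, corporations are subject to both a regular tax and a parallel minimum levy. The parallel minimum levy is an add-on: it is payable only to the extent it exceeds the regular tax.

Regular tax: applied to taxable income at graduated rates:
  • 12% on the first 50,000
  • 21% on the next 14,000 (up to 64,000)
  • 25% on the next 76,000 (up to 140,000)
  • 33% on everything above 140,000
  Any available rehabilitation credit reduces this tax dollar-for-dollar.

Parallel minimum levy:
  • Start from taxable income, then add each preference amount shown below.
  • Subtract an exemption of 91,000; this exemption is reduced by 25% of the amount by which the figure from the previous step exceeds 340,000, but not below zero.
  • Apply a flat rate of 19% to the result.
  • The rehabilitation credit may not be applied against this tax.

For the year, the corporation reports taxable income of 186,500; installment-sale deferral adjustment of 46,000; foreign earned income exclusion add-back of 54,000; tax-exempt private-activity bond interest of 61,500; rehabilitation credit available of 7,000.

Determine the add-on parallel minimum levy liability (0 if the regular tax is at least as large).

12,925

Parallel minimum levy:
  Adjusted income: 186,500 + 46,000 + 54,000 + 61,500 = 348,000
  Exemption: 91,000 − 25% × (348,000 − 340,000) = 91,000 − 2,000 = 89,000
  Base: 348,000 − 89,000 = 259,000
  259,000 × 19% = 49,210

Regular tax:
  50,000 × 12% = 6,000
  14,000 × 21% = 2,940
  76,000 × 25% = 19,000
  46,500 × 33% = 15,345
  → 43,285
  Less rehabilitation credit 7,000 → 36,285

Excess of parallel minimum levy over regular tax: 49,210 − 36,285 = 12,925.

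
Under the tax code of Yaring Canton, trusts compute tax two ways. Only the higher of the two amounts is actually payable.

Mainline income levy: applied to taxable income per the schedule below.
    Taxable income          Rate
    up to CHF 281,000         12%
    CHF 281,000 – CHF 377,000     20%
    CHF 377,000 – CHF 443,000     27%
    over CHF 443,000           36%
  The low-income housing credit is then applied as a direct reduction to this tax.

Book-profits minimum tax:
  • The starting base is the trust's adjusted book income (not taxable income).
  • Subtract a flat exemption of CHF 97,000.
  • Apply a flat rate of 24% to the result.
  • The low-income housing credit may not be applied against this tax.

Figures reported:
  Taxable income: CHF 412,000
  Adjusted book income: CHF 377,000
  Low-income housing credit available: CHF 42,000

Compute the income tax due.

CHF 67,200

Book-profits minimum tax:
  Base (adjusted book income): CHF 377,000
  Less exemption CHF 97,000 → base CHF 280,000
  CHF 280,000 × 24% = CHF 67,200

Mainline income levy:
  CHF 281,000 × 12% = CHF 33,720
  CHF 96,000 × 20% = CHF 19,200
  CHF 35,000 × 27% = CHF 9,450
  → CHF 62,370
  Less low-income housing credit CHF 42,000 → CHF 20,370

CHF 67,200 > CHF 20,370, so the book-profits minimum tax is the binding amount.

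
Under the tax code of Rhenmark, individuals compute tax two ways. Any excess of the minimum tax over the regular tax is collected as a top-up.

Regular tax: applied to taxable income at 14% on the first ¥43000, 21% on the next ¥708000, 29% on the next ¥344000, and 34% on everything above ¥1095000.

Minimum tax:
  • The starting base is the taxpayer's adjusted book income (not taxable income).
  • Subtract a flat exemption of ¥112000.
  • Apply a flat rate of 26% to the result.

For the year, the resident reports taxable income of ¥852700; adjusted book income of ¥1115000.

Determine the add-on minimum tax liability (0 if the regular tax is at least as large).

¥76587

Minimum tax:
  Base (adjusted book income): ¥1115000
  Less exemption ¥112000 → base ¥1003000
  ¥1003000 × 26% = ¥260780

Regular tax:
  ¥43000 × 14% = ¥6020
  ¥708000 × 21% = ¥148680
  ¥101700 × 29% = ¥29493
  → ¥184193

Excess of minimum tax over regular tax: ¥260780 − ¥184193 = ¥76587.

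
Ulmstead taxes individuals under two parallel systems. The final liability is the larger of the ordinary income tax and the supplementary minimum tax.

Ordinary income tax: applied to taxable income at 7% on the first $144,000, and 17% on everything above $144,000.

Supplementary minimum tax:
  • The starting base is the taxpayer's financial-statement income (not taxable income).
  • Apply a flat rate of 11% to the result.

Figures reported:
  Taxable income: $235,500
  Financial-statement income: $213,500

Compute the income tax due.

Supplementary minimum tax:
  Base (financial-statement income): $213,500
  $213,500 × 11% = $23,485

Ordinary income tax:
  $144,000 × 7% = $10,080
  $91,500 × 17% = $15,555
  → $25,635

$25,635 > $23,485, so the ordinary income tax governs.

$25,635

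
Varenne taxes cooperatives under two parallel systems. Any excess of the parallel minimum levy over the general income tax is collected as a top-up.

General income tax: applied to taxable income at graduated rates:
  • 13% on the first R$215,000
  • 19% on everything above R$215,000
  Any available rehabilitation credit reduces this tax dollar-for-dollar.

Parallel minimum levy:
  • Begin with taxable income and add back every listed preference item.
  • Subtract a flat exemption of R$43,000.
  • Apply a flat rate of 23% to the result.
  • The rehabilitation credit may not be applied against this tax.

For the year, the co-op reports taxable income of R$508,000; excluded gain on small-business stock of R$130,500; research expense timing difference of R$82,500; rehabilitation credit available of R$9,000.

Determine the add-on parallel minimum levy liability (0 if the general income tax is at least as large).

Parallel minimum levy:
  Adjusted income: R$508,000 + R$130,500 + R$82,500 = R$721,000
  Less exemption R$43,000 → base R$678,000
  R$678,000 × 23% = R$155,940

General income tax:
  R$215,000 × 13% = R$27,950
  R$293,000 × 19% = R$55,670
  → R$83,620
  Less rehabilitation credit R$9,000 → R$74,620

Excess of parallel minimum levy over general income tax: R$155,940 − R$74,620 = R$81,320.

R$81,320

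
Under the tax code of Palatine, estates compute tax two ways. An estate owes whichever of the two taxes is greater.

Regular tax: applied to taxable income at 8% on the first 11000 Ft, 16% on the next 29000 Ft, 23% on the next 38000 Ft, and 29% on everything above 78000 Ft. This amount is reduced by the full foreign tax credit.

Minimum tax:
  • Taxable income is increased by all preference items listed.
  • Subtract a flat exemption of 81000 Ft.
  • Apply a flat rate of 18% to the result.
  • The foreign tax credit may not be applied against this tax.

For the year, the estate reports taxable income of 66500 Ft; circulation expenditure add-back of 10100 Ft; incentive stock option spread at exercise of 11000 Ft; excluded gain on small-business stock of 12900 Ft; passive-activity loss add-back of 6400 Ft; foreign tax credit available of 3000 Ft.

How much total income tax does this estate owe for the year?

Regular tax:
  11000 Ft × 8% = 880 Ft
  29000 Ft × 16% = 4640 Ft
  26500 Ft × 23% = 6095 Ft
  → 11615 Ft
  Less foreign tax credit 3000 Ft → 8615 Ft

Minimum tax:
  Adjusted income: 66500 Ft + 10100 Ft + 11000 Ft + 12900 Ft + 6400 Ft = 106900 Ft
  Less exemption 81000 Ft → base 25900 Ft
  25900 Ft × 18% = 4662 Ft

8615 Ft > 4662 Ft, so the regular tax governs.

8615 Ft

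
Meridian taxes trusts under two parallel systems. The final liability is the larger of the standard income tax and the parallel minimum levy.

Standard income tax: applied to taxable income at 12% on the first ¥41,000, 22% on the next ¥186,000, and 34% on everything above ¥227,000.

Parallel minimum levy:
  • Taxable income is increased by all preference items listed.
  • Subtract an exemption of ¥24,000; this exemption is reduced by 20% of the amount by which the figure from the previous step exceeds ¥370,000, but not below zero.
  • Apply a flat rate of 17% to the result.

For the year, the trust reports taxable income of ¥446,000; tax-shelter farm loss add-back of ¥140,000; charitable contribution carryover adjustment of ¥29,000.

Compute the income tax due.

Standard income tax:
  ¥41,000 × 12% = ¥4,920
  ¥186,000 × 22% = ¥40,920
  ¥219,000 × 34% = ¥74,460
  → ¥120,300

Parallel minimum levy:
  Adjusted income: ¥446,000 + ¥140,000 + ¥29,000 = ¥615,000
  Exemption: 20% × (¥615,000 − ¥370,000) = ¥49,000 ≥ ¥24,000, so the exemption is fully phased out
  Base: ¥615,000 − ¥0 = ¥615,000
  ¥615,000 × 17% = ¥104,550

¥120,300 > ¥104,550, so the standard income tax governs.

¥120,300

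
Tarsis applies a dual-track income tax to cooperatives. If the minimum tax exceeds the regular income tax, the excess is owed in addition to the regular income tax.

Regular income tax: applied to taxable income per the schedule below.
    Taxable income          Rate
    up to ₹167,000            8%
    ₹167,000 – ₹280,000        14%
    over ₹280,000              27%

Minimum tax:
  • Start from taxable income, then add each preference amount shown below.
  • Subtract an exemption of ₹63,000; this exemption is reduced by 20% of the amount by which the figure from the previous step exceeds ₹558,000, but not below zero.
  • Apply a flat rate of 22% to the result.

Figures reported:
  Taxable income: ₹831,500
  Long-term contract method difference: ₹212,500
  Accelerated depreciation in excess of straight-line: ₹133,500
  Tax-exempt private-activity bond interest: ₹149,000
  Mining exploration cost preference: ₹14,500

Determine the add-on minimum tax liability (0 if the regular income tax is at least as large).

₹116,935

Minimum tax:
  Adjusted income: ₹831,500 + ₹212,500 + ₹133,500 + ₹149,000 + ₹14,500 = ₹1,341,000
  Exemption: 20% × (₹1,341,000 − ₹558,000) = ₹156,600 ≥ ₹63,000, so the exemption is fully phased out
  Base: ₹1,341,000 − ₹0 = ₹1,341,000
  ₹1,341,000 × 22% = ₹295,020

Regular income tax:
  ₹167,000 × 8% = ₹13,360
  ₹113,000 × 14% = ₹15,820
  ₹551,500 × 27% = ₹148,905
  → ₹178,085

Excess of minimum tax over regular income tax: ₹295,020 − ₹178,085 = ₹116,935.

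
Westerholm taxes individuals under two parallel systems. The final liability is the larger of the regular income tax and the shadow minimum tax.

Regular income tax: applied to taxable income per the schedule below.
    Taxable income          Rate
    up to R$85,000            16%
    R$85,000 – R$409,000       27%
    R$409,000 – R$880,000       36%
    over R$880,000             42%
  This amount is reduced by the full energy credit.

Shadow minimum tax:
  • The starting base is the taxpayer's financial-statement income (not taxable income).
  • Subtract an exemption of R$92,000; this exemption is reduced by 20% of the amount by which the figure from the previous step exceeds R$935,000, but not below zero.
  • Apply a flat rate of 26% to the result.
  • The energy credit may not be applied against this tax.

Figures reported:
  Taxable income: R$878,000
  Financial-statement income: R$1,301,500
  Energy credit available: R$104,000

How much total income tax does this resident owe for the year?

Shadow minimum tax:
  Base (financial-statement income): R$1,301,500
  Exemption: R$92,000 − 20% × (R$1,301,500 − R$935,000) = R$92,000 − R$73,300 = R$18,700
  Base: R$1,301,500 − R$18,700 = R$1,282,800
  R$1,282,800 × 26% = R$333,528

Regular income tax:
  R$85,000 × 16% = R$13,600
  R$324,000 × 27% = R$87,480
  R$469,000 × 36% = R$168,840
  → R$269,920
  Less energy credit R$104,000 → R$165,920

R$333,528 > R$165,920, so the shadow minimum tax is the binding amount.

R$333,528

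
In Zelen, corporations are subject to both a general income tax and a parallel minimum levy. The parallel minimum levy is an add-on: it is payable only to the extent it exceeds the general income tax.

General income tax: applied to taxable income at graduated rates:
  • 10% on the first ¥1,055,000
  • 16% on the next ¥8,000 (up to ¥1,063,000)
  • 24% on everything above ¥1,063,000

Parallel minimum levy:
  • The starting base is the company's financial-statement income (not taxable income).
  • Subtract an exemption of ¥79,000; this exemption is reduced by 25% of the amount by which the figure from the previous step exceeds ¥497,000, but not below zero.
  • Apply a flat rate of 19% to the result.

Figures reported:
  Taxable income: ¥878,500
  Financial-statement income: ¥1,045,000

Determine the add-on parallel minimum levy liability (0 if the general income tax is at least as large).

¥110,700

Parallel minimum levy:
  Base (financial-statement income): ¥1,045,000
  Exemption: 25% × (¥1,045,000 − ¥497,000) = ¥137,000 ≥ ¥79,000, so the exemption is fully phased out
  Base: ¥1,045,000 − ¥0 = ¥1,045,000
  ¥1,045,000 × 19% = ¥198,550

General income tax:
  ¥878,500 × 10% = ¥87,850

Excess of parallel minimum levy over general income tax: ¥198,550 − ¥87,850 = ¥110,700.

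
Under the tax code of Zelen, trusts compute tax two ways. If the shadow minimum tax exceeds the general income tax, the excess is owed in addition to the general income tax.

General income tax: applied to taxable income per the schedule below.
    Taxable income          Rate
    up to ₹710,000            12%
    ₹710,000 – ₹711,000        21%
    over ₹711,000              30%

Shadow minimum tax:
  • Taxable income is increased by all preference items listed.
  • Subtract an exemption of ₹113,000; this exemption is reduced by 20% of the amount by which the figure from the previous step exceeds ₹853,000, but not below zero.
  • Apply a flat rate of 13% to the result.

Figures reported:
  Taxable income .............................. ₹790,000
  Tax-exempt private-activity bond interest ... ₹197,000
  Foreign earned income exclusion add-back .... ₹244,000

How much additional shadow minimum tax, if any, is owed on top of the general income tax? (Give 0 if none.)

General income tax:
  ₹710,000 × 12% = ₹85,200
  ₹1,000 × 21% = ₹210
  ₹79,000 × 30% = ₹23,700
  → ₹109,110

Shadow minimum tax:
  Adjusted income: ₹790,000 + ₹197,000 + ₹244,000 = ₹1,231,000
  Exemption: ₹113,000 − 20% × (₹1,231,000 − ₹853,000) = ₹113,000 − ₹75,600 = ₹37,400
  Base: ₹1,231,000 − ₹37,400 = ₹1,193,600
  ₹1,193,600 × 13% = ₹155,168

Excess of shadow minimum tax over general income tax: ₹155,168 − ₹109,110 = ₹46,058.

₹46,058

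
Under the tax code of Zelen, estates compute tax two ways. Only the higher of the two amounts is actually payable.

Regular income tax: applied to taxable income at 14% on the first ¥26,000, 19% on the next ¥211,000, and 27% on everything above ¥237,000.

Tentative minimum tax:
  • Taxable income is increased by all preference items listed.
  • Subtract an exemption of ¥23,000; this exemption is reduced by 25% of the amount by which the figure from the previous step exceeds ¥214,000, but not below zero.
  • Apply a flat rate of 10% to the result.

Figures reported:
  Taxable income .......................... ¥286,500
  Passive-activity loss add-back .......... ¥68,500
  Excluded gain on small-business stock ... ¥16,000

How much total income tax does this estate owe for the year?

Regular income tax:
  ¥26,000 × 14% = ¥3,640
  ¥211,000 × 19% = ¥40,090
  ¥49,500 × 27% = ¥13,365
  → ¥57,095

Tentative minimum tax:
  Adjusted income: ¥286,500 + ¥68,500 + ¥16,000 = ¥371,000
  Exemption: 25% × (¥371,000 − ¥214,000) = ¥39,250 ≥ ¥23,000, so the exemption is fully phased out
  Base: ¥371,000 − ¥0 = ¥371,000
  ¥371,000 × 10% = ¥37,100

¥57,095 > ¥37,100, so the regular income tax governs.

¥57,095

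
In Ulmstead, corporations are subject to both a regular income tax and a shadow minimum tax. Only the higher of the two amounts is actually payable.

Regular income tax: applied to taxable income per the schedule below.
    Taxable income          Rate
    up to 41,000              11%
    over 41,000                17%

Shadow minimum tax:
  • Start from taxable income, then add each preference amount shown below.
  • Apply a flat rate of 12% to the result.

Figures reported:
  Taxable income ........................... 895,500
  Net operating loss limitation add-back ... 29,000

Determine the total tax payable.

149,775

Regular income tax:
  41,000 × 11% = 4,510
  854,500 × 17% = 145,265
  → 149,775

Shadow minimum tax:
  Adjusted income: 895,500 + 29,000 = 924,500
  924,500 × 12% = 110,940

149,775 > 110,940, so the regular income tax governs.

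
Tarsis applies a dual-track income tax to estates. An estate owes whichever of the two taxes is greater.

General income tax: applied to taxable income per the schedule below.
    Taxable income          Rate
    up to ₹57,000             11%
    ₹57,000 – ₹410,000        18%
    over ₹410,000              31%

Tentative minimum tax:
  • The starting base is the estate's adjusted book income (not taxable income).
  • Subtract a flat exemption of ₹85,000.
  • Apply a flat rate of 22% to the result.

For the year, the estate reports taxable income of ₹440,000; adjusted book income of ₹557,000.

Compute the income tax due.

General income tax:
  ₹57,000 × 11% = ₹6,270
  ₹353,000 × 18% = ₹63,540
  ₹30,000 × 31% = ₹9,300
  → ₹79,110

Tentative minimum tax:
  Base (adjusted book income): ₹557,000
  Less exemption ₹85,000 → base ₹472,000
  ₹472,000 × 22% = ₹103,840

₹103,840 > ₹79,110, so the tentative minimum tax is the binding amount.

₹103,840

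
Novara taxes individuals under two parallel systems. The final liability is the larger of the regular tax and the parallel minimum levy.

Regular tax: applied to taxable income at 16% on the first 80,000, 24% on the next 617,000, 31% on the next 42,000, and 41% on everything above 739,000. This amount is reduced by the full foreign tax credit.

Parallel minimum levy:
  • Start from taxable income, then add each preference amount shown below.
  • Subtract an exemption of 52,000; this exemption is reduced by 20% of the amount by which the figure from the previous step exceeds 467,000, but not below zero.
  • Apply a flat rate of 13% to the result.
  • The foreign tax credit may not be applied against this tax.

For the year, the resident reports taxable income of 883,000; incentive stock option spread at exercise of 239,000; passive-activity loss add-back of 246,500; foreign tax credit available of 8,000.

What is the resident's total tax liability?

Parallel minimum levy:
  Adjusted income: 883,000 + 239,000 + 246,500 = 1,368,500
  Exemption: 20% × (1,368,500 − 467,000) = 180,300 ≥ 52,000, so the exemption is fully phased out
  Base: 1,368,500 − 0 = 1,368,500
  1,368,500 × 13% = 177,905

Regular tax:
  80,000 × 16% = 12,800
  617,000 × 24% = 148,080
  42,000 × 31% = 13,020
  144,000 × 41% = 59,040
  → 232,940
  Less foreign tax credit 8,000 → 224,940

224,940 > 177,905, so the regular tax governs.

224,940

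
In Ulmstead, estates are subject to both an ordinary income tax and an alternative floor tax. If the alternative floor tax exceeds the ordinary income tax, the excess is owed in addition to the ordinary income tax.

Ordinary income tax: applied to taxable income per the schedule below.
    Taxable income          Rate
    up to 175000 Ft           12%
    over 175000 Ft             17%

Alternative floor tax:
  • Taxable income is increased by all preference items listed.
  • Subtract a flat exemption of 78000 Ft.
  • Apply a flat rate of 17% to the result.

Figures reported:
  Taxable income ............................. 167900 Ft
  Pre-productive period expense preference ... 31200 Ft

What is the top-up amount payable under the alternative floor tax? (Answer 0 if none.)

439 Ft

Alternative floor tax:
  Adjusted income: 167900 Ft + 31200 Ft = 199100 Ft
  Less exemption 78000 Ft → base 121100 Ft
  121100 Ft × 17% = 20587 Ft

Ordinary income tax:
  167900 Ft × 12% = 20148 Ft

Excess of alternative floor tax over ordinary income tax: 20587 Ft − 20148 Ft = 439 Ft.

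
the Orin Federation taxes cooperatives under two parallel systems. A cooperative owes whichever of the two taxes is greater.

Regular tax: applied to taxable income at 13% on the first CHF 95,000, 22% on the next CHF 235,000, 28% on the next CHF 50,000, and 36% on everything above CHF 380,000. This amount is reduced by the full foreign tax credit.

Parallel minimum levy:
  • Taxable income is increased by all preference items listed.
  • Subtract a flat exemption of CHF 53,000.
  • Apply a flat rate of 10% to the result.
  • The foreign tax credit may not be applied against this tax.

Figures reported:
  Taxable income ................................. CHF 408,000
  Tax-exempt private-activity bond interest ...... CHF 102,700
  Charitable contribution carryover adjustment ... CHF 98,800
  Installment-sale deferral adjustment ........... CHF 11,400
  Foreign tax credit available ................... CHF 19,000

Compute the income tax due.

Regular tax:
  CHF 95,000 × 13% = CHF 12,350
  CHF 235,000 × 22% = CHF 51,700
  CHF 50,000 × 28% = CHF 14,000
  CHF 28,000 × 36% = CHF 10,080
  → CHF 88,130
  Less foreign tax credit CHF 19,000 → CHF 69,130

Parallel minimum levy:
  Adjusted income: CHF 408,000 + CHF 102,700 + CHF 98,800 + CHF 11,400 = CHF 620,900
  Less exemption CHF 53,000 → base CHF 567,900
  CHF 567,900 × 10% = CHF 56,790

CHF 69,130 > CHF 56,790, so the regular tax governs.

CHF 69,130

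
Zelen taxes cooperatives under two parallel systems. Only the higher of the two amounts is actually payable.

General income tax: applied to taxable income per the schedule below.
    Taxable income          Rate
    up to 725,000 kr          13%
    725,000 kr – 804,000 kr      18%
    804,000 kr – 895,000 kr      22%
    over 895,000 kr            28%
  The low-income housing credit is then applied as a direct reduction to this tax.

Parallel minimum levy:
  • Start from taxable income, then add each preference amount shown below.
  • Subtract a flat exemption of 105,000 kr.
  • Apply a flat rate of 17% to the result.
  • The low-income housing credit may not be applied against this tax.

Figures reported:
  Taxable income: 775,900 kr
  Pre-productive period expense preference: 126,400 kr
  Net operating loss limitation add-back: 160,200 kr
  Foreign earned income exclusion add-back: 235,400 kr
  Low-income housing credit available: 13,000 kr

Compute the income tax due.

Parallel minimum levy:
  Adjusted income: 775,900 kr + 126,400 kr + 160,200 kr + 235,400 kr = 1,297,900 kr
  Less exemption 105,000 kr → base 1,192,900 kr
  1,192,900 kr × 17% = 202,793 kr

General income tax:
  725,000 kr × 13% = 94,250 kr
  50,900 kr × 18% = 9,162 kr
  → 103,412 kr
  Less low-income housing credit 13,000 kr → 90,412 kr

202,793 kr > 90,412 kr, so the parallel minimum levy is the binding amount.

202,793 kr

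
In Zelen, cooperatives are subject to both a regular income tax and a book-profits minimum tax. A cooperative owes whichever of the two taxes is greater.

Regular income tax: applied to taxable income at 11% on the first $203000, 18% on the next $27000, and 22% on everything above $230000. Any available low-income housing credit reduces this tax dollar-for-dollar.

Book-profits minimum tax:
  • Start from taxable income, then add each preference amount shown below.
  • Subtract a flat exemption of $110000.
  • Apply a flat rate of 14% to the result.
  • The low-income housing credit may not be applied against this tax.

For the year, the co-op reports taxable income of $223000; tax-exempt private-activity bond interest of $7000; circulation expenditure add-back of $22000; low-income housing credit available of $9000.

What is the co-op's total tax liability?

$19880

Book-profits minimum tax:
  Adjusted income: $223000 + $7000 + $22000 = $252000
  Less exemption $110000 → base $142000
  $142000 × 14% = $19880

Regular income tax:
  $203000 × 11% = $22330
  $20000 × 18% = $3600
  → $25930
  Less low-income housing credit $9000 → $16930

$19880 > $16930, so the book-profits minimum tax is the binding amount.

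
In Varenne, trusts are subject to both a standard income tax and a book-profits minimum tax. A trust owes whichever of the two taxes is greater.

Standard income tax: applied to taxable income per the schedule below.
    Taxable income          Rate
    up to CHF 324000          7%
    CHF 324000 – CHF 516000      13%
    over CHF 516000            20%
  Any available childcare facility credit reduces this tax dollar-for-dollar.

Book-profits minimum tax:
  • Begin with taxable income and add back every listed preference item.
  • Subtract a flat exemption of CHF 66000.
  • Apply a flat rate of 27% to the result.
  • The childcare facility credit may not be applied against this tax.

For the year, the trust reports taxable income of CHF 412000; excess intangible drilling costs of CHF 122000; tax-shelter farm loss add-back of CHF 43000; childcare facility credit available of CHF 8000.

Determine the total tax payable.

CHF 137970

Standard income tax:
  CHF 324000 × 7% = CHF 22680
  CHF 88000 × 13% = CHF 11440
  → CHF 34120
  Less childcare facility credit CHF 8000 → CHF 26120

Book-profits minimum tax:
  Adjusted income: CHF 412000 + CHF 122000 + CHF 43000 = CHF 577000
  Less exemption CHF 66000 → base CHF 511000
  CHF 511000 × 27% = CHF 137970

CHF 137970 > CHF 26120, so the book-profits minimum tax is the binding amount.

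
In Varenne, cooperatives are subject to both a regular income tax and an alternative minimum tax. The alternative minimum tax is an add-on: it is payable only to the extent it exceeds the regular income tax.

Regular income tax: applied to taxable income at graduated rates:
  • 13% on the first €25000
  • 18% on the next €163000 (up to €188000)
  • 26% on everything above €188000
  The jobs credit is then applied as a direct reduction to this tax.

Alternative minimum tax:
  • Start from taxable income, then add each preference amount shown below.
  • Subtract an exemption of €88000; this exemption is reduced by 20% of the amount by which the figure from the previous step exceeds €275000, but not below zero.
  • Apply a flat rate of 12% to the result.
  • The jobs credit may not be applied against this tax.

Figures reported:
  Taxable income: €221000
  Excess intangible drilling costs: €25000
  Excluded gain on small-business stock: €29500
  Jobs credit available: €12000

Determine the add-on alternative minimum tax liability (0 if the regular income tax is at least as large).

Regular income tax:
  €25000 × 13% = €3250
  €163000 × 18% = €29340
  €33000 × 26% = €8580
  → €41170
  Less jobs credit €12000 → €29170

Alternative minimum tax:
  Adjusted income: €221000 + €25000 + €29500 = €275500
  Exemption: €88000 − 20% × (€275500 − €275000) = €88000 − €100 = €87900
  Base: €275500 − €87900 = €187600
  €187600 × 12% = €22512

€22512 ≤ €29170, so no add-on is due.

€0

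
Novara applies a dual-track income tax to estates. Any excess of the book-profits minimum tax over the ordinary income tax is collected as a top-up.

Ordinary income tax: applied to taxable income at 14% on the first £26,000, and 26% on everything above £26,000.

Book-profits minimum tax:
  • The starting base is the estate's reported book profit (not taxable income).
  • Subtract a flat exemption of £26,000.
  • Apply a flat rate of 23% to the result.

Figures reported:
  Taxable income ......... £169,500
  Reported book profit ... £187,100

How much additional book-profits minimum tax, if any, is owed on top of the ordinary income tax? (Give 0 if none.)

£0

Ordinary income tax:
  £26,000 × 14% = £3,640
  £143,500 × 26% = £37,310
  → £40,950

Book-profits minimum tax:
  Base (reported book profit): £187,100
  Less exemption £26,000 → base £161,100
  £161,100 × 23% = £37,053

£37,053 ≤ £40,950, so no add-on is due.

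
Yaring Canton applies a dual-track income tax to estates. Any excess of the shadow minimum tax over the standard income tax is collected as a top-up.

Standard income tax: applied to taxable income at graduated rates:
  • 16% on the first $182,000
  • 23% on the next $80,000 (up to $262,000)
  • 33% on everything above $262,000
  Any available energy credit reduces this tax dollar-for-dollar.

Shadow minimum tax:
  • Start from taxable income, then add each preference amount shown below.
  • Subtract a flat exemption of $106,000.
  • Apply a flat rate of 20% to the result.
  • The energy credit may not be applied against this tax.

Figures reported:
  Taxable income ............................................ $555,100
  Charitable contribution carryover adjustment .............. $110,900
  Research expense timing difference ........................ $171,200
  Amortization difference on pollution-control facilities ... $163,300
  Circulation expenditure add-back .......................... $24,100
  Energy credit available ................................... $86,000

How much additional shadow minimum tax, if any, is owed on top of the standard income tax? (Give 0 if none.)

Standard income tax:
  $182,000 × 16% = $29,120
  $80,000 × 23% = $18,400
  $293,100 × 33% = $96,723
  → $144,243
  Less energy credit $86,000 → $58,243

Shadow minimum tax:
  Adjusted income: $555,100 + $110,900 + $171,200 + $163,300 + $24,100 = $1,024,600
  Less exemption $106,000 → base $918,600
  $918,600 × 20% = $183,720

Excess of shadow minimum tax over standard income tax: $183,720 − $58,243 = $125,477.

$125,477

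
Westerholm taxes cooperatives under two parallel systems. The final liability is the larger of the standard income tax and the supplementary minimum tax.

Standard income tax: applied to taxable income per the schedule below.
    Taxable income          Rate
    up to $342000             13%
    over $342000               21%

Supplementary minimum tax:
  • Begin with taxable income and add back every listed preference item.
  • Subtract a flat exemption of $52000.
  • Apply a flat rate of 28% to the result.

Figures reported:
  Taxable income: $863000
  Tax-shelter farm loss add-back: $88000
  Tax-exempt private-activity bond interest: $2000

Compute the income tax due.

Supplementary minimum tax:
  Adjusted income: $863000 + $88000 + $2000 = $953000
  Less exemption $52000 → base $901000
  $901000 × 28% = $252280

Standard income tax:
  $342000 × 13% = $44460
  $521000 × 21% = $109410
  → $153870

$252280 > $153870, so the supplementary minimum tax is the binding amount.

$252280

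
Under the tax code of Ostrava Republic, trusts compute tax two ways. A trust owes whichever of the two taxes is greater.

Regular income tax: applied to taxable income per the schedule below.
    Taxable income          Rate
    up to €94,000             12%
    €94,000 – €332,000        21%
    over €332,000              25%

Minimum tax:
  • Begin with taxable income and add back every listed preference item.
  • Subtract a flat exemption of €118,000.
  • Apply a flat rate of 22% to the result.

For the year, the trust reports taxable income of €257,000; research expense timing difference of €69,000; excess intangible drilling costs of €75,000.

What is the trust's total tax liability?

€62,260

Minimum tax:
  Adjusted income: €257,000 + €69,000 + €75,000 = €401,000
  Less exemption €118,000 → base €283,000
  €283,000 × 22% = €62,260

Regular income tax:
  €94,000 × 12% = €11,280
  €163,000 × 21% = €34,230
  → €45,510

€62,260 > €45,510, so the minimum tax is the binding amount.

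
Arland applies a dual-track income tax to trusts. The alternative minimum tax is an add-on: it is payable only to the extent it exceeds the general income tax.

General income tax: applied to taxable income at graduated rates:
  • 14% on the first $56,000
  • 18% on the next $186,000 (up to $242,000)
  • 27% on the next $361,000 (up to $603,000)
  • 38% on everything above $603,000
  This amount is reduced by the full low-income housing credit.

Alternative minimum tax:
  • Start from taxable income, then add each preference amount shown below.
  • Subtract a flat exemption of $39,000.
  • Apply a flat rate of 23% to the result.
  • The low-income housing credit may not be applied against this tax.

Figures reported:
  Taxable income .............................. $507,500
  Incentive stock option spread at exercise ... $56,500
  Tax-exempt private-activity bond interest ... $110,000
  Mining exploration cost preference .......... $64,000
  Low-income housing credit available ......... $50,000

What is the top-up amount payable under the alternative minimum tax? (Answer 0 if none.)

$97,765

Alternative minimum tax:
  Adjusted income: $507,500 + $56,500 + $110,000 + $64,000 = $738,000
  Less exemption $39,000 → base $699,000
  $699,000 × 23% = $160,770

General income tax:
  $56,000 × 14% = $7,840
  $186,000 × 18% = $33,480
  $265,500 × 27% = $71,685
  → $113,005
  Less low-income housing credit $50,000 → $63,005

Excess of alternative minimum tax over general income tax: $160,770 − $63,005 = $97,765.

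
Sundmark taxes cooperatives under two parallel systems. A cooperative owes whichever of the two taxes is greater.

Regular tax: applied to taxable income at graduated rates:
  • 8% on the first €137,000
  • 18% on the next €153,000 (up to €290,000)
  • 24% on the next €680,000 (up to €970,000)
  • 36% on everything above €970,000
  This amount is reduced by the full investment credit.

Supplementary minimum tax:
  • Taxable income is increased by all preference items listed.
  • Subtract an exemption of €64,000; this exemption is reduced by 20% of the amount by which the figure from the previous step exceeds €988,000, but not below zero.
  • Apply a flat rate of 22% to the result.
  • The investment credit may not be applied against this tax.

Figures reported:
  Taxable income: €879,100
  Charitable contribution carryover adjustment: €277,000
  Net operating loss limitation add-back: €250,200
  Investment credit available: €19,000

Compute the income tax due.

Regular tax:
  €137,000 × 8% = €10,960
  €153,000 × 18% = €27,540
  €589,100 × 24% = €141,384
  → €179,884
  Less investment credit €19,000 → €160,884

Supplementary minimum tax:
  Adjusted income: €879,100 + €277,000 + €250,200 = €1,406,300
  Exemption: 20% × (€1,406,300 − €988,000) = €83,660 ≥ €64,000, so the exemption is fully phased out
  Base: €1,406,300 − €0 = €1,406,300
  €1,406,300 × 22% = €309,386

€309,386 > €160,884, so the supplementary minimum tax is the binding amount.

€309,386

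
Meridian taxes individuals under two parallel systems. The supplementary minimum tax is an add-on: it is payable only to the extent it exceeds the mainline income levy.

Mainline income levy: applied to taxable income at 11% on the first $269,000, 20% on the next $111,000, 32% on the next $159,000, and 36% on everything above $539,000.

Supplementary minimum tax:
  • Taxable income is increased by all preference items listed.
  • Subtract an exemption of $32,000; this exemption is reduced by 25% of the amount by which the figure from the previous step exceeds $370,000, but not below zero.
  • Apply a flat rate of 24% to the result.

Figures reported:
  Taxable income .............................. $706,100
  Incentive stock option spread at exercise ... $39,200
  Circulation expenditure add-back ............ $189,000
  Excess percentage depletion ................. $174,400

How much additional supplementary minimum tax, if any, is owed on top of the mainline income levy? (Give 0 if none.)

Supplementary minimum tax:
  Adjusted income: $706,100 + $39,200 + $189,000 + $174,400 = $1,108,700
  Exemption: 25% × ($1,108,700 − $370,000) = $184,675 ≥ $32,000, so the exemption is fully phased out
  Base: $1,108,700 − $0 = $1,108,700
  $1,108,700 × 24% = $266,088

Mainline income levy:
  $269,000 × 11% = $29,590
  $111,000 × 20% = $22,200
  $159,000 × 32% = $50,880
  $167,100 × 36% = $60,156
  → $162,826

Excess of supplementary minimum tax over mainline income levy: $266,088 − $162,826 = $103,262.

$103,262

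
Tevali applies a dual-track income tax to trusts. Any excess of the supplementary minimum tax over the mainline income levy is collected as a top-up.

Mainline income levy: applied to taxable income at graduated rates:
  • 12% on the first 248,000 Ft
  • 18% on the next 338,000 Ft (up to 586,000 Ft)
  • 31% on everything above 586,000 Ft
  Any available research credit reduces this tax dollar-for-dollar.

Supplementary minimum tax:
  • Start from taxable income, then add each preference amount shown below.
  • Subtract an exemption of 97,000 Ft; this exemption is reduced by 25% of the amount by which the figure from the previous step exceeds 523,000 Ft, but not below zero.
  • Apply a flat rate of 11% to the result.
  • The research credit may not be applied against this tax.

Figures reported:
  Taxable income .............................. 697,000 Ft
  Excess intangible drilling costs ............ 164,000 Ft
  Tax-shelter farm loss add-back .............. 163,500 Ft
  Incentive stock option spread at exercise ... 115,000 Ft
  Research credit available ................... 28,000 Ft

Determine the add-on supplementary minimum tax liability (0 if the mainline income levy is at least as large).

Mainline income levy:
  248,000 Ft × 12% = 29,760 Ft
  338,000 Ft × 18% = 60,840 Ft
  111,000 Ft × 31% = 34,410 Ft
  → 125,010 Ft
  Less research credit 28,000 Ft → 97,010 Ft

Supplementary minimum tax:
  Adjusted income: 697,000 Ft + 164,000 Ft + 163,500 Ft + 115,000 Ft = 1,139,500 Ft
  Exemption: 25% × (1,139,500 Ft − 523,000 Ft) = 154,125 Ft ≥ 97,000 Ft, so the exemption is fully phased out
  Base: 1,139,500 Ft − 0 Ft = 1,139,500 Ft
  1,139,500 Ft × 11% = 125,345 Ft

Excess of supplementary minimum tax over mainline income levy: 125,345 Ft − 97,010 Ft = 28,335 Ft.

28,335 Ft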